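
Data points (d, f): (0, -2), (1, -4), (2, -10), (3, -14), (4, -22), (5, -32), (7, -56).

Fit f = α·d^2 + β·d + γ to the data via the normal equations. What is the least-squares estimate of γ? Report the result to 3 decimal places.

γ = -2.041

The normal equations are: 3380·α + 568·β + 104·γ = -4066;  568·α + 104·β + 22·γ = -706;  104·α + 22·β + 7·γ = -140.
Solving the 3×3 system (Gaussian elimination) gives α = -4447/5082, β = -8017/5082, γ = -247/121.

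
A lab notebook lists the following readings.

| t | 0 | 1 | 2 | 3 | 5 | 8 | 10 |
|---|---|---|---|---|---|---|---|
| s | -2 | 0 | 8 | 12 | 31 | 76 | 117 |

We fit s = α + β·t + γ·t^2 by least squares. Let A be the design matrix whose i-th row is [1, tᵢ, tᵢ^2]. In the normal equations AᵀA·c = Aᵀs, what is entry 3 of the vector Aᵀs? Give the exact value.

Entry 3 ↔ basis t^2, so (Aᵀs)_{3} = Σᵢ (t^2)·sᵢ = (0)·(-2) + (1)·(0) + (4)·(8) + (9)·(12) + (25)·(31) + (64)·(76) + (100)·(117) = 17479.

17479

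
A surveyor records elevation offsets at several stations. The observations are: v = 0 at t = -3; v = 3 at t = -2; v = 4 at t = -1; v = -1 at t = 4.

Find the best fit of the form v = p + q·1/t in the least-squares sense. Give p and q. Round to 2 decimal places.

p = -0.18, q = -4.24

Entries of XᵀX: Σ1 = 4, Σ1/t = -19/12, Σ1/t·1/t = 205/144.
For Xᵀv: Σv = 6, Σ1/t·v = -23/4.
So XᵀX·[p, q]ᵀ = Xᵀv: [[4, -19/12]; [-19/12, 205/144]]·[p, q]ᵀ = [6, -23/4]ᵀ.
Eliminating q: (205/144)·(row 1) − (-19/12)·(row 2) gives (51/16)·p = (205/144)·6 − (-19/12)·(-23/4) = -9/16, so p = -3/17.
Then q = ((-23/4) − (-19/12)·(-3/17))/(205/144) = -72/17.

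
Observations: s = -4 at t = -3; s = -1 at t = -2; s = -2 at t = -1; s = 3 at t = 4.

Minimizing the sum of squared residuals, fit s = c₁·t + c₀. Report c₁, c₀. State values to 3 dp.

With design matrix A, AᵀA = [[30, -2]; [-2, 4]] and Aᵀs = [28, -4]ᵀ.
det = 30·4 − (-2)² = 116.
c₁ = (28·4 − (-2)·(-4))/116 = 26/29; c₀ = (30·(-4) − (-2)·28)/116 = -16/29.

c₁ = 0.897, c₀ = -0.552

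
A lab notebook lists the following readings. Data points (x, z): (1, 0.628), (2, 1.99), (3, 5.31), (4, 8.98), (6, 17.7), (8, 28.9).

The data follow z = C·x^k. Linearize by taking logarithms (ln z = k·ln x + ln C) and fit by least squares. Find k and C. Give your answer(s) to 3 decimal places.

Taking logs, ln z = k·ln x + ln C, so regress ln z on ln x.
XᵀX = [[11.1437, 7.0493]; [7.0493, 6]], rhs = [17.4978, 10.3249]ᵀ  (here Σln x = 7.0493, Σ(ln x)² = 11.1437, Σln z = 10.3249, Σln x·ln z = 17.4978).
Slope k = (n·Σln x·ln z − Σln x·Σln z)/(n·Σ(ln x)² − (Σln x)²) = (6·17.4978 − 7.0493·10.3249)/17.1702 = 1.87556; ln C = (Σln z − k·Σln x)/n = -0.48273, so C = exp(-0.48273) = 0.61710.

k = 1.876, C = 0.617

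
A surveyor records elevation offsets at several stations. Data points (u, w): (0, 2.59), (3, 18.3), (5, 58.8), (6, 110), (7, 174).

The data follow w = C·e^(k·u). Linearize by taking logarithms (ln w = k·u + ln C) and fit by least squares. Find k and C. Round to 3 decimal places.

With ln wᵢ as the transformed response and uᵢ as the regressor:
Σu = 21.0000, Σ(u)² = 119.0000, Σln w = 17.7922, Σu·ln w = 93.4077.
Normal system: [[119.0000, 21.0000]; [21.0000, 5]]·[k, ln C]ᵀ = [93.4077, 17.7922]ᵀ.
Slope k = (n·Σu·ln w − Σu·Σln w)/(n·Σ(u)² − (Σu)²) = (5·93.4077 − 21.0000·17.7922)/154.0000 = 0.60650; ln C = (Σln w − k·Σu)/n = 1.01114, so C = exp(1.01114) = 2.74872.

k = 0.607, C = 2.749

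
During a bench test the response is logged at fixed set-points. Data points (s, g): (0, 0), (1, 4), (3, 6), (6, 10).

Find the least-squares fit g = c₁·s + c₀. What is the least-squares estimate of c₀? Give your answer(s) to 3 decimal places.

XᵀX·[c₁, c₀]ᵀ = Xᵀg reads: 46·c₁ + 10·c₀ = 82;  10·c₁ + 4·c₀ = 20.
det = 46·4 − 10² = 84.
c₁ = (82·4 − 10·20)/84 = 32/21; c₀ = (46·20 − 10·82)/84 = 25/21.

c₀ = 1.190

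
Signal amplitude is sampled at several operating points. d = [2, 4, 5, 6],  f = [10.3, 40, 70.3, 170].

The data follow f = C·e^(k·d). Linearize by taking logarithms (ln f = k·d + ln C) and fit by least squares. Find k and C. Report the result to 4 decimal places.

k = 0.6866, C = 2.5456

Linearized form: ln f = k·d + ln C. From the 4 transformed points,
Σd = 17.0000, Σ(d)² = 81.0000, Σln f = 15.4096, Σd·ln f = 71.4985.
Equations: 81.0000·k + 17.0000·ln C = 71.4985;  17.0000·k + 4·ln C = 15.4096.
Slope k = (n·Σd·ln f − Σd·Σln f)/(n·Σ(d)² − (Σd)²) = (4·71.4985 − 17.0000·15.4096)/35.0000 = 0.68659; ln C = (Σln f − k·Σd)/n = 0.93438, so C = exp(0.93438) = 2.54564.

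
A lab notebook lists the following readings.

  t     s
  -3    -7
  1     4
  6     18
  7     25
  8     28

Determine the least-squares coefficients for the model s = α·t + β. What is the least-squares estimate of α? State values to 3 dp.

From the data, Σt·t = 159, Σt = 19, Σ1 = 5.
And Σt·s = 532, Σs = 68.
Δ = 159·5 − 19² = 434.
α = (532·5 − 19·68)/434 = 684/217; β = (159·68 − 19·532)/434 = 352/217.

α = 3.152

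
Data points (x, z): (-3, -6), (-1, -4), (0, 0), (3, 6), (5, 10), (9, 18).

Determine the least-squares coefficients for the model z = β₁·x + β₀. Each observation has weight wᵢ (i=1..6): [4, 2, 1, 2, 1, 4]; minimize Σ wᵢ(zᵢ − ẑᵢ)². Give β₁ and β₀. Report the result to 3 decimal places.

β₁ = 2.041, β₀ = -0.382

Compute the Gram sums: Σwᵢ·x·x = 405, Σwᵢ·x = 33, Σwᵢ·1 = 14.
For AᵀWz: Σwᵢ·x·z = 814, Σwᵢ·z = 62.
Determinant 405·14 − 33² = 4581.
β₁ = (814·14 − 33·62)/4581 = 9350/4581; β₀ = (405·62 − 33·814)/4581 = -584/1527.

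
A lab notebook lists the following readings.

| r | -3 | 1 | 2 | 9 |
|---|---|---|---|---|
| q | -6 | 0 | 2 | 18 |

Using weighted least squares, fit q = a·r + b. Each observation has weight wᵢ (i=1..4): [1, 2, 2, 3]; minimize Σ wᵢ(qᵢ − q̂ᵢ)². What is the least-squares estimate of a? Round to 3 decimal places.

a = 2.120

The normal system XᵀWX·[a, b]ᵀ = XᵀWq is [[262, 30]; [30, 8]]·[a, b]ᵀ = [512, 52]ᵀ.
Eliminating b: 8·(row 1) − 30·(row 2) gives 1196·a = 8·512 − 30·52 = 2536, so a = 634/299.
Then b = (52 − 30·(634/299))/8 = -434/299.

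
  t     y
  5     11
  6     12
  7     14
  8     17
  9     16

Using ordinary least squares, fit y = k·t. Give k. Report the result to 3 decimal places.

Entries of AᵀA: Σt·t = 255.
Moment sums: Σt·y = 505.
Normal equations: [[255]]·[k]ᵀ = [505]ᵀ.
Hence k = 505 / 255 ≈ 1.98039.

k = 1.980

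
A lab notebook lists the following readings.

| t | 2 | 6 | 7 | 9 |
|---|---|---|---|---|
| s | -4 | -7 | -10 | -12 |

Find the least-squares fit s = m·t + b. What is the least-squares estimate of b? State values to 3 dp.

Setting ∂/∂m … = 0 gives: 170·m + 24·b = -228;  24·m + 4·b = -33.
Determinant 170·4 − 24² = 104.
m = ((-228)·4 − 24·(-33))/104 = -15/13; b = (170·(-33) − 24·(-228))/104 = -69/52.

b = -1.327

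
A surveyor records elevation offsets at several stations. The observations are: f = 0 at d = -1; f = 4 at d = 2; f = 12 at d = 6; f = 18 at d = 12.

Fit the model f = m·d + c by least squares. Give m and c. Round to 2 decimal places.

m = 1.42, c = 1.76

Sums needed: Σd·d = 185, Σd = 19, Σ1 = 4.
For Mᵀf: Σd·f = 296, Σf = 34.
Δ = 185·4 − 19² = 379.
m = (296·4 − 19·34)/379 = 538/379; c = (185·34 − 19·296)/379 = 666/379.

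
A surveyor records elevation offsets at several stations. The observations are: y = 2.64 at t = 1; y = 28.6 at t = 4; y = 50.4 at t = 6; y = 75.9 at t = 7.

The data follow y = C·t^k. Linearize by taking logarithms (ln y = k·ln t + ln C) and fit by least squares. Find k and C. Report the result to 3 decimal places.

k = 1.694, C = 2.645

With ln yᵢ as the transformed response and ln tᵢ as the regressor:
AᵀA = [[8.9188, 5.1240]; [5.1240, 4]], rhs = [20.0971, 12.5736]ᵀ  (here Σln t = 5.1240, Σ(ln t)² = 8.9188, Σln y = 12.5736, Σln t·ln y = 20.0971).
Δ = 8.9188·4 − (5.1240)² = 9.4201; k = (20.0971·4 − 5.1240·12.5736)/9.4201 = 1.69445, ln C = (8.9188·12.5736 − 5.1240·20.0971)/9.4201 = 0.97282, so C = exp(0.97282) = 2.64539.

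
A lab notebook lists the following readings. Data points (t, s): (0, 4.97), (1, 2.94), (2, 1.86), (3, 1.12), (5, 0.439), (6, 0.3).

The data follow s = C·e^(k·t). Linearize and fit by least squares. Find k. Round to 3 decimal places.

k = -0.470

Let Y = ln s. Fitting Y = k·t + ln C by least squares:
Sums: Σt = 17.0000, Σ(t)² = 75.0000, Σln s = 1.3885, Σt·ln s = -8.6806.
Normal system: [[75.0000, 17.0000]; [17.0000, 6]]·[k, ln C]ᵀ = [-8.6806, 1.3885]ᵀ.
Δ = 75.0000·6 − (17.0000)² = 161.0000; k = (-8.6806·6 − 17.0000·1.3885)/161.0000 = -0.47011, ln C = (75.0000·1.3885 − 17.0000·-8.6806)/161.0000 = 1.56340.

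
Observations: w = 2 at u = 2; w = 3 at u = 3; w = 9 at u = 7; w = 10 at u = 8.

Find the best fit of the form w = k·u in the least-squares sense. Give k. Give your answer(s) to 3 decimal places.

k = 1.238

With design matrix M, MᵀM = [[126]] and Mᵀw = [156]ᵀ.
k = 156/126 = 1.2381.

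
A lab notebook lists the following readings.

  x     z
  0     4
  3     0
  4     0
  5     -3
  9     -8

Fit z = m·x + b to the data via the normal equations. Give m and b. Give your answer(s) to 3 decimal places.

Sums needed: Σx·x = 131, Σx = 21, Σ1 = 5.
Right-hand side: Σx·z = -87, Σz = -7.
Δ = 131·5 − 21² = 214.
m = ((-87)·5 − 21·(-7))/214 = -144/107; b = (131·(-7) − 21·(-87))/214 = 455/107.

m = -1.346, b = 4.252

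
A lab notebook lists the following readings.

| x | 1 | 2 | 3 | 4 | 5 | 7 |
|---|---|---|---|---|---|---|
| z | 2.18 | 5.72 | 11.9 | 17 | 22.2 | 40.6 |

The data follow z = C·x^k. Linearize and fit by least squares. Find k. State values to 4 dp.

Linearized form: ln z = k·ln x + ln C. From the 6 transformed points,
AᵀA = [[9.9861, 6.7334]; [6.7334, 6]], rhs = [20.0539, 14.6369]ᵀ  (here Σln x = 6.7334, Σ(ln x)² = 9.9861, Σln z = 14.6369, Σln x·ln z = 20.0539).
Δ = 9.9861·6 − (6.7334)² = 14.5777; k = (20.0539·6 − 6.7334·14.6369)/14.5777 = 1.49317, ln C = (9.9861·14.6369 − 6.7334·20.0539)/14.5777 = 0.76380.

k = 1.4932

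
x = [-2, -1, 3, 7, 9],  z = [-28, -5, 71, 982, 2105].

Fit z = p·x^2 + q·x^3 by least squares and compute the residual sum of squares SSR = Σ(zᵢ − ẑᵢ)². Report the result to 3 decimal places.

The normal system MᵀM·[p, q]ᵀ = Mᵀz is [[9060, 76066]; [76066, 649884]]·[p, q]ᵀ = [219145, 1873517]ᵀ.
det = 9060·649884 − 76066² = 101912684.
p = (219145·649884 − 76066·1873517)/101912684 = -46057471/50956342; q = (9060·1873517 − 76066·219145)/101912684 = 152290225/50956342.
Residuals: -12112946/25478171, -28217007/25478171, -39709277/25478171, 30198374/25478171, -12909482/25478171; SSR = 141232514/25478171.

SSR = 5.543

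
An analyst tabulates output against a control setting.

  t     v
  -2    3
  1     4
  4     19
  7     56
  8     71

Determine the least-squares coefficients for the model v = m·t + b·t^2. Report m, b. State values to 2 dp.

m = 0.82, b = 1.01

Compute the Gram sums: Σt·t = 134, Σt·t^2 = 912, Σt^2·t^2 = 6770.
For Mᵀv: Σt·v = 1034, Σt^2·v = 7608.
So MᵀM·[m, b]ᵀ = Mᵀv: [[134, 912]; [912, 6770]]·[m, b]ᵀ = [1034, 7608]ᵀ.
Eliminating b: 6770·(row 1) − 912·(row 2) gives 75436·m = 6770·1034 − 912·7608 = 61684, so m = 15421/18859.
Then b = (7608 − 912·(15421/18859))/6770 = 19116/18859.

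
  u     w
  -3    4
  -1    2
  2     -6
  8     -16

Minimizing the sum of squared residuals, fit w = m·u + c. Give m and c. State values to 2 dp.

Sums needed: Σu·u = 78, Σu = 6, Σ1 = 4.
Moment sums: Σu·w = -154, Σw = -16.
MᵀM·[m, c]ᵀ = Mᵀw becomes [[78, 6]; [6, 4]]·[m, c]ᵀ = [-154, -16]ᵀ.
Eliminating c: 4·(row 1) − 6·(row 2) gives 276·m = 4·(-154) − 6·(-16) = -520, so m = -130/69.
Then c = ((-16) − 6·(-130/69))/4 = -27/23.

m = -1.88, c = -1.17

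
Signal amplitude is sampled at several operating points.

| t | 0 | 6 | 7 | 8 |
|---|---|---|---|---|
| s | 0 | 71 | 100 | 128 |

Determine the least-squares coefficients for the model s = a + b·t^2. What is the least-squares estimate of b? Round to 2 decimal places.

Forming XᵀX = [[4, 149]; [149, 7793]] and Xᵀs = [299, 15648]ᵀ gives XᵀX·[a, b]ᵀ = Xᵀs.
Eliminating b: 7793·(row 1) − 149·(row 2) gives 8971·a = 7793·299 − 149·15648 = -1445, so a = -1445/8971.
Then b = (15648 − 149·(-1445/8971))/7793 = 18041/8971.

b = 2.01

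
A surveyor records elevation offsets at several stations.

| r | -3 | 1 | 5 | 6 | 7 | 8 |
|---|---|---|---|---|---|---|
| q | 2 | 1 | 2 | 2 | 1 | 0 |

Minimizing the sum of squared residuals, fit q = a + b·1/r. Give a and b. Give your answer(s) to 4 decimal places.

a = 1.4555, b = -0.5633

Forming AᵀA = [[6, 1093/840]; [1093/840, 857249/705600]] and Aᵀq = [8, 127/105]ᵀ gives AᵀA·[a, b]ᵀ = Aᵀq.
Eliminating b: (857249/705600)·(row 1) − (1093/840)·(row 2) gives (789769/141120)·a = (857249/705600)·8 − (1093/840)·(127/105) = 7331/900, so a = 5747504/3948845.
Then b = ((127/105) − (1093/840)·(5747504/3948845))/(857249/705600) = -444864/789769.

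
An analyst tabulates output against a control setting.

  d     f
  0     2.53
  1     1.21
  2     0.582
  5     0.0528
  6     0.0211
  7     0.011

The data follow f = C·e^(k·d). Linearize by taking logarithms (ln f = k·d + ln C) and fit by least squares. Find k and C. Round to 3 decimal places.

k = -0.789, C = 2.648

Let Y = ln f. Fitting Y = k·d + ln C by least squares:
Over the data: Σd = 21.0000, Σ(d)² = 115.0000, Σln f = -10.7320, Σd·ln f = -70.3181.
Normal system: [[115.0000, 21.0000]; [21.0000, 6]]·[k, ln C]ᵀ = [-70.3181, -10.7320]ᵀ.
Δ = 115.0000·6 − (21.0000)² = 249.0000; k = (-70.3181·6 − 21.0000·-10.7320)/249.0000 = -0.78930, ln C = (115.0000·-10.7320 − 21.0000·-70.3181)/249.0000 = 0.97388, so C = exp(0.97388) = 2.64820.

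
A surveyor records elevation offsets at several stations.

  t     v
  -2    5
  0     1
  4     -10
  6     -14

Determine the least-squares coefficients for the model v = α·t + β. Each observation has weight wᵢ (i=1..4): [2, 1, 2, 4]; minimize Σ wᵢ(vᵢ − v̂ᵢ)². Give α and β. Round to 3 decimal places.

Sums needed: Σwᵢ·t·t = 184, Σwᵢ·t = 28, Σwᵢ·1 = 9.
Moment sums: Σwᵢ·t·v = -436, Σwᵢ·v = -65.
So XᵀWX·[α, β]ᵀ = XᵀWv: [[184, 28]; [28, 9]]·[α, β]ᵀ = [-436, -65]ᵀ.
Eliminating β: 9·(row 1) − 28·(row 2) gives 872·α = 9·(-436) − 28·(-65) = -2104, so α = -263/109.
Then β = ((-65) − 28·(-263/109))/9 = 31/109.

α = -2.413, β = 0.284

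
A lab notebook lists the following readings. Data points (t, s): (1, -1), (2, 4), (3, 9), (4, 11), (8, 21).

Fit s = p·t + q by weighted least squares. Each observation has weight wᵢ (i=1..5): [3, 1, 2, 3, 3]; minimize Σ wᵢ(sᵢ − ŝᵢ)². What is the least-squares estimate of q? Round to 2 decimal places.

q = -2.26

XᵀWX·[p, q]ᵀ = XᵀWs reads: 265·p + 47·q = 695;  47·p + 12·q = 115.
(Σwᵢ·t·t = 265, Σwᵢ·t = 47, Σwᵢ·1 = 12, Σwᵢ·t·s = 695, Σwᵢ·s = 115.)
Eliminating q: 12·(row 1) − 47·(row 2) gives 971·p = 12·695 − 47·115 = 2935, so p = 2935/971.
Then q = (115 − 47·(2935/971))/12 = -2190/971.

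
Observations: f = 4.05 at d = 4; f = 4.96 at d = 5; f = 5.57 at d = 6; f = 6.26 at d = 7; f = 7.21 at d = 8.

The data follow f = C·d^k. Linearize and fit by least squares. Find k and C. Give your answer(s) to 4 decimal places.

k = 0.8031, C = 1.3363

Taking logs, ln f = k·ln d + ln C, so regress ln f on ln d.
AᵀA = [[15.8331, 8.8128]; [8.8128, 5]], rhs = [15.2706, 8.5272]ᵀ  (here Σln d = 8.8128, Σ(ln d)² = 15.8331, Σln f = 8.5272, Σln d·ln f = 15.2706).
Solving (det = 1.4995): k = 0.80312, ln C = 0.28988, so C = exp(0.28988) = 1.33627.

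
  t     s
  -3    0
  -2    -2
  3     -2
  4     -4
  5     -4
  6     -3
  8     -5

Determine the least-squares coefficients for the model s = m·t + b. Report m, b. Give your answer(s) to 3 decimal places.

m = -0.360, b = -1.777

Sums needed: Σt·t = 163, Σt = 21, Σ1 = 7.
For Xᵀs: Σt·s = -96, Σs = -20.
XᵀX·[m, b]ᵀ = Xᵀs becomes [[163, 21]; [21, 7]]·[m, b]ᵀ = [-96, -20]ᵀ.
Eliminating b: 7·(row 1) − 21·(row 2) gives 700·m = 7·(-96) − 21·(-20) = -252, so m = -9/25.
Then b = ((-20) − 21·(-9/25))/7 = -311/175.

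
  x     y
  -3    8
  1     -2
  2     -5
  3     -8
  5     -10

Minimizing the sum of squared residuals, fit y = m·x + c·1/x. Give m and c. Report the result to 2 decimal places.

m = -2.25, c = -0.38

Sums needed: Σx·x = 48, Σx·1/x = 5, Σ1/x·1/x = 1361/900.
For Aᵀy: Σx·y = -110, Σ1/x·y = -71/6.
So AᵀA·[m, c]ᵀ = Aᵀy: [[48, 5]; [5, 1361/900]]·[m, c]ᵀ = [-110, -71/6]ᵀ.
Determinant 48·(1361/900) − 5² = 3569/75.
m = ((-110)·(1361/900) − 5·(-71/6))/(3569/75) = -24115/10707; c = (48·(-71/6) − 5·(-110))/(3569/75) = -1350/3569.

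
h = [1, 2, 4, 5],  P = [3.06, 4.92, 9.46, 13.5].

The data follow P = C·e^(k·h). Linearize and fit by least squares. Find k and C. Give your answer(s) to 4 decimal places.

Taking logs, ln P = k·h + ln C, so regress ln P on h.
Over the data: Σh = 12.0000, Σ(h)² = 46.0000, Σln P = 7.5615, Σh·ln P = 26.3068.
Normal system: [[46.0000, 12.0000]; [12.0000, 4]]·[k, ln C]ᵀ = [26.3068, 7.5615]ᵀ.
Slope k = (n·Σh·ln P − Σh·Σln P)/(n·Σ(h)² − (Σh)²) = (4·26.3068 − 12.0000·7.5615)/40.0000 = 0.36223; ln C = (Σln P − k·Σh)/n = 0.80368, so C = exp(0.80368) = 2.23374.

k = 0.3622, C = 2.2337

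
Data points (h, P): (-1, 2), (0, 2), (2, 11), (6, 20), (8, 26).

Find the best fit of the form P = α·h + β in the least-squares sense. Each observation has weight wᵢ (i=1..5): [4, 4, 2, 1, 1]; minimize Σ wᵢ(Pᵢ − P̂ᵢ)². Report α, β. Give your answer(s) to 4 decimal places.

α = 2.7805, β = 3.7561

With design matrix M, MᵀWM = [[112, 14]; [14, 12]] and MᵀWP = [364, 84]ᵀ.
det = 112·12 − 14² = 1148.
α = (364·12 − 14·84)/1148 = 114/41; β = (112·84 − 14·364)/1148 = 154/41.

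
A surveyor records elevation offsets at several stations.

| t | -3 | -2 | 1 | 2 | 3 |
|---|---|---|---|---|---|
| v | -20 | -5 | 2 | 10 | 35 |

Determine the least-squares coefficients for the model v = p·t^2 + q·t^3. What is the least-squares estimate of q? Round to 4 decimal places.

Setting ∂/∂p … = 0 gives: 195·p + 1·q = 157;  1·p + 1587·q = 1607.
Eliminating q: 1587·(row 1) − 1·(row 2) gives 309464·p = 1587·157 − 1·1607 = 247552, so p = 30944/38683.
Then q = (1607 − 1·(30944/38683))/1587 = 39151/38683.

q = 1.0121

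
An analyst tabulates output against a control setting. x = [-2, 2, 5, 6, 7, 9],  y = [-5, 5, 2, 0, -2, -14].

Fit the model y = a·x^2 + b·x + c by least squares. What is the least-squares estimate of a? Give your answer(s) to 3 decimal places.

a = -0.470

The normal equations are: 10915·a + 1413·b + 199·c = -1182;  1413·a + 199·b + 27·c = -110;  199·a + 27·b + 6·c = -14.
(Σx^2·x^2 = 10915, Σx^2·x = 1413, Σx^2 = 199, Σx·x = 199, Σx = 27, Σ1 = 6, Σx^2·y = -1182, Σx·y = -110, Σy = -14.)
Inverting the 3×3 Gram matrix, [a, b, c]ᵀ = [-9389/19978, 252893/99890, 92957/49945]ᵀ.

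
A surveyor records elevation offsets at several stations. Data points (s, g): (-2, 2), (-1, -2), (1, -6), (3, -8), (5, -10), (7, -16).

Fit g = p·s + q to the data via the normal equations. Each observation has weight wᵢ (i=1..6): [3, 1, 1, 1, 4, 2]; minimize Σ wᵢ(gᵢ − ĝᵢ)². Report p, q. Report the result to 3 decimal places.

p = -1.789, q = -2.211

Forming XᵀWX = [[221, 31]; [31, 12]] and XᵀWg = [-464, -82]ᵀ gives XᵀWX·[p, q]ᵀ = XᵀWg.
det = 221·12 − 31² = 1691.
p = ((-464)·12 − 31·(-82))/1691 = -34/19; q = (221·(-82) − 31·(-464))/1691 = -42/19.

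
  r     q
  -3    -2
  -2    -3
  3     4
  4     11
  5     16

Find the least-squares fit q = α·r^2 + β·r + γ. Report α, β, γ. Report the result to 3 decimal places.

α = 0.578, β = 1.089, γ = -3.609

Setting ∂/∂α … = 0 gives: 1059·α + 181·β + 63·γ = 582;  181·α + 63·β + 7·γ = 148;  63·α + 7·β + 5·γ = 26.
(Σr^2·r^2 = 1059, Σr^2·r = 181, Σr^2 = 63, Σr·r = 63, Σr = 7, Σ1 = 5, Σr^2·q = 582, Σr·q = 148, Σq = 26.)
Solving the 3×3 system (Gaussian elimination) gives α = 3972/6871, β = 7485/6871, γ = -24797/6871.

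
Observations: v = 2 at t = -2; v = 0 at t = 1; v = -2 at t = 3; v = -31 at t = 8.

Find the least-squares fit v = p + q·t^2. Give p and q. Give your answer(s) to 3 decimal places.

p = 2.387, q = -0.520

Compute the Gram sums: Σ1 = 4, Σt^2 = 78, Σt^2·t^2 = 4194.
Moment sums: Σv = -31, Σt^2·v = -1994.
Determinant 4·4194 − 78² = 10692.
p = ((-31)·4194 − 78·(-1994))/10692 = 4253/1782; q = (4·(-1994) − 78·(-31))/10692 = -2779/5346.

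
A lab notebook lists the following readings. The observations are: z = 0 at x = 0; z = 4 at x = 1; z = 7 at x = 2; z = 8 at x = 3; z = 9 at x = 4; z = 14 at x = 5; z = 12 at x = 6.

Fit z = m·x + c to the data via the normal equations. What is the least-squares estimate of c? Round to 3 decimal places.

c = 1.500

Entries of AᵀA: Σx·x = 91, Σx = 21, Σ1 = 7.
Moment sums: Σx·z = 220, Σz = 54.
So AᵀA·[m, c]ᵀ = Aᵀz: [[91, 21]; [21, 7]]·[m, c]ᵀ = [220, 54]ᵀ.
Determinant 91·7 − 21² = 196.
m = (220·7 − 21·54)/196 = 29/14; c = (91·54 − 21·220)/196 = 3/2.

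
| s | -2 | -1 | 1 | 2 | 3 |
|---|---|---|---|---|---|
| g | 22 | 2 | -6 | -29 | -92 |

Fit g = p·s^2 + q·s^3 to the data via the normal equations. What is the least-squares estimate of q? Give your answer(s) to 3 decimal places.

The normal equations are: 115·p + 243·q = -860;  243·p + 859·q = -2900.
Δ = 115·859 − 243² = 39736.
p = ((-860)·859 − 243·(-2900))/39736 = -4255/4967; q = (115·(-2900) − 243·(-860))/39736 = -15565/4967.

q = -3.134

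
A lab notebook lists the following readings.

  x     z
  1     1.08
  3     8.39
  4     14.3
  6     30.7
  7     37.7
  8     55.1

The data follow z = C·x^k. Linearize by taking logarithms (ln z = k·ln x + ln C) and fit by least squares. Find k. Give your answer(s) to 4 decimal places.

With ln zᵢ as the transformed response and ln xᵢ as the regressor:
XᵀX = [[14.4498, 8.3020]; [8.3020, 6]], rhs = [27.5599, 15.9273]ᵀ  (here Σln x = 8.3020, Σ(ln x)² = 14.4498, Σln z = 15.9273, Σln x·ln z = 27.5599).
Δ = 14.4498·6 − (8.3020)² = 17.7753; k = (27.5599·6 − 8.3020·15.9273)/17.7753 = 1.86385, ln C = (14.4498·15.9273 − 8.3020·27.5599)/17.7753 = 0.07560.

k = 1.8639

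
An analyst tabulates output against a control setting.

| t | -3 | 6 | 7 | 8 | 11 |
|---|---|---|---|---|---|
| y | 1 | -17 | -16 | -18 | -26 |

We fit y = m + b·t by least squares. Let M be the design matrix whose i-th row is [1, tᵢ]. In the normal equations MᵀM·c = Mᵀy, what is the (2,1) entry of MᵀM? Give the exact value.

29

Row 2 ↔ basis t, column 1 ↔ basis 1, so (MᵀM)_{2,1} = Σᵢ t = (-3)·(1) + (6)·(1) + (7)·(1) + (8)·(1) + (11)·(1) = 29.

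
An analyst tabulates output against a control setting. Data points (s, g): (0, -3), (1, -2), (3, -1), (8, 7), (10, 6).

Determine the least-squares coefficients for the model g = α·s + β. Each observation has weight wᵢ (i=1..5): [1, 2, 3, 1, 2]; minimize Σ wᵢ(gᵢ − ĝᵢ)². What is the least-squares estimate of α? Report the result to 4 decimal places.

α = 1.0000

Normal-equation sums: Σwᵢ·s·s = 293, Σwᵢ·s = 39, Σwᵢ·1 = 9.
And Σwᵢ·s·g = 163, Σwᵢ·g = 9.
Normal equations: [[293, 39]; [39, 9]]·[α, β]ᵀ = [163, 9]ᵀ.
Determinant 293·9 − 39² = 1116.
α = (163·9 − 39·9)/1116 = 1; β = (293·9 − 39·163)/1116 = -10/3.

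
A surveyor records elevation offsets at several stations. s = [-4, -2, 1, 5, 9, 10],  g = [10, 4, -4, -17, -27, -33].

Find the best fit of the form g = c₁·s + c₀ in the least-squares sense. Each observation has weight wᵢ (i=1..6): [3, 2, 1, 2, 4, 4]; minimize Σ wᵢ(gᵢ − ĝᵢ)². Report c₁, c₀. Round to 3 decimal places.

c₁ = -2.979, c₀ = -1.780

Forming MᵀWM = [[831, 71]; [71, 16]] and MᵀWg = [-2602, -240]ᵀ gives MᵀWM·[c₁, c₀]ᵀ = MᵀWg.
det = 831·16 − 71² = 8255.
c₁ = ((-2602)·16 − 71·(-240))/8255 = -24592/8255; c₀ = (831·(-240) − 71·(-2602))/8255 = -14698/8255.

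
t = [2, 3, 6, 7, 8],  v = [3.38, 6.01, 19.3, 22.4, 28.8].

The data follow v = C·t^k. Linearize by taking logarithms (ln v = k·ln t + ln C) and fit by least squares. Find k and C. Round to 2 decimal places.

Let Y = ln v. Fitting Y = k·ln t + ln C by least squares:
XᵀX = [[13.0084, 7.6089]; [7.6089, 5]], rhs = [21.1559, 12.4408]ᵀ  (here Σln t = 7.6089, Σ(ln t)² = 13.0084, Σln v = 12.4408, Σln t·ln v = 21.1559).
Solving (det = 7.1473): k = 1.55565, ln C = 0.12082, so C = exp(0.12082) = 1.12842.

k = 1.56, C = 1.13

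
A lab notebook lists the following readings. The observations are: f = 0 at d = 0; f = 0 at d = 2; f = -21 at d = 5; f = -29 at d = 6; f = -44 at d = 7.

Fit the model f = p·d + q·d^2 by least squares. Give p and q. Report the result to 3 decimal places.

p = 1.997, q = -1.177

Sums needed: Σd·d = 114, Σd·d^2 = 692, Σd^2·d^2 = 4338.
Moment sums: Σd·f = -587, Σd^2·f = -3725.
Normal equations: [[114, 692]; [692, 4338]]·[p, q]ᵀ = [-587, -3725]ᵀ.
Eliminating q: 4338·(row 1) − 692·(row 2) gives 15668·p = 4338·(-587) − 692·(-3725) = 31294, so p = 15647/7834.
Then q = ((-3725) − 692·(15647/7834))/4338 = -9223/7834.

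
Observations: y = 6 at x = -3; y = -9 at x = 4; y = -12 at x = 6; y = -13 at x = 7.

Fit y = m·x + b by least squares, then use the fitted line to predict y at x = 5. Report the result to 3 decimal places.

The normal system AᵀA·[m, b]ᵀ = Aᵀy is [[110, 14]; [14, 4]]·[m, b]ᵀ = [-217, -28]ᵀ.
Determinant 110·4 − 14² = 244.
m = ((-217)·4 − 14·(-28))/244 = -119/61; b = (110·(-28) − 14·(-217))/244 = -21/122.
At x = 5: ŷ = (-119/61)·(5) + (-21/122)·(1) = -1211/122.

ŷ = -9.926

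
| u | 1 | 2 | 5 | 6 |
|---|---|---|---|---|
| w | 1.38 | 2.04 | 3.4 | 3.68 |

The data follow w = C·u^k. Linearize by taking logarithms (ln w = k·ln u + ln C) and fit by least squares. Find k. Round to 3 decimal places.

Linearized form: ln w = k·ln u + ln C. From the 4 transformed points,
Sums: Σln u = 4.0943, Σ(ln u)² = 6.2811, Σln w = 3.5617, Σln u·ln w = 4.7983.
Normal system: [[6.2811, 4.0943]; [4.0943, 4]]·[k, ln C]ᵀ = [4.7983, 3.5617]ᵀ.
Solving (det = 8.3609): k = 0.55140, ln C = 0.32603.

k = 0.551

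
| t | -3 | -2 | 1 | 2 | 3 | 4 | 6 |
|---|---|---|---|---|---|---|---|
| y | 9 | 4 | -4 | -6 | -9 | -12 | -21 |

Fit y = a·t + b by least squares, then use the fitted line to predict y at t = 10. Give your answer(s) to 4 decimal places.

ŷ = -31.6181

The normal equations are: 79·a + 11·b = -252;  11·a + 7·b = -39.
(Σt·t = 79, Σt = 11, Σ1 = 7, Σt·y = -252, Σy = -39.)
Determinant 79·7 − 11² = 432.
a = ((-252)·7 − 11·(-39))/432 = -445/144; b = (79·(-39) − 11·(-252))/432 = -103/144.
At t = 10: ŷ = (-445/144)·(10) + (-103/144)·(1) = -4553/144.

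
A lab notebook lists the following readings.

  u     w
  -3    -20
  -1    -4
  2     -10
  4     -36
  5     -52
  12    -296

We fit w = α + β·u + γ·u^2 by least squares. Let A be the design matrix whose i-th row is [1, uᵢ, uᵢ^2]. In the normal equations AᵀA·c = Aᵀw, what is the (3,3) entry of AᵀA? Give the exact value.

21715

Row 3 ↔ basis u^2, column 3 ↔ basis u^2, so (AᵀA)_{3,3} = Σᵢ (u^2)·(u^2) = (9)·(9) + (1)·(1) + (4)·(4) + (16)·(16) + (25)·(25) + (144)·(144) = 21715.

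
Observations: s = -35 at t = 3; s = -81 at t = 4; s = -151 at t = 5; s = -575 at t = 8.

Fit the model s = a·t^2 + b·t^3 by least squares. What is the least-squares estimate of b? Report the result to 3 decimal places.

Sums needed: Σt^2·t^2 = 5058, Σt^2·t^3 = 37160, Σt^3·t^3 = 282594.
For Mᵀs: Σt^2·s = -42186, Σt^3·s = -319404.
So MᵀM·[a, b]ᵀ = Mᵀs: [[5058, 37160]; [37160, 282594]]·[a, b]ᵀ = [-42186, -319404]ᵀ.
Δ = 5058·282594 − 37160² = 48494852.
a = ((-42186)·282594 − 37160·(-319404))/48494852 = -13114461/12123713; b = (5058·(-319404) − 37160·(-42186))/48494852 = -11978418/12123713.

b = -0.988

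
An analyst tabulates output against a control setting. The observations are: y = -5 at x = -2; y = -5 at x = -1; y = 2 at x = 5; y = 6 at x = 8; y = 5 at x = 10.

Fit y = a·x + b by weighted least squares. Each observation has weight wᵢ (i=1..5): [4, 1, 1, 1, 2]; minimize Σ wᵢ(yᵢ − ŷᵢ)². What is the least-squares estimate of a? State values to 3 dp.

MᵀWM·[a, b]ᵀ = MᵀWy reads: 306·a + 24·b = 203;  24·a + 9·b = -7.
Δ = 306·9 − 24² = 2178.
a = (203·9 − 24·(-7))/2178 = 665/726; b = (306·(-7) − 24·203)/2178 = -1169/363.

a = 0.916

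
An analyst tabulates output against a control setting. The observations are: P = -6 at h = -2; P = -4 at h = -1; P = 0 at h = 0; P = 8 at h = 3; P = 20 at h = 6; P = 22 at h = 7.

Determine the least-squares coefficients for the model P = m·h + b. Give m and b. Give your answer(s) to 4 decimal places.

m = 3.2094, b = -0.2871

The normal system AᵀA·[m, b]ᵀ = AᵀP is [[99, 13]; [13, 6]]·[m, b]ᵀ = [314, 40]ᵀ.
det = 99·6 − 13² = 425.
m = (314·6 − 13·40)/425 = 1364/425; b = (99·40 − 13·314)/425 = -122/425.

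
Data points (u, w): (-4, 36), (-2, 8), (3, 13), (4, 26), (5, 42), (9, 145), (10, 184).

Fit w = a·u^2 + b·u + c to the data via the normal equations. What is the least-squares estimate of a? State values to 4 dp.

a = 1.9640

Sums needed: Σu^2·u^2 = 17795, Σu^2·u = 1873, Σu^2 = 251, Σu·u = 251, Σu = 25, Σ1 = 7.
For Mᵀw: Σu^2·w = 32336, Σu·w = 3338, Σw = 454.
So MᵀM·[a, b, c]ᵀ = Mᵀw: [[17795, 1873, 251]; [1873, 251, 25]; [251, 25, 7]]·[a, b, c]ᵀ = [32336, 3338, 454]ᵀ.
Solving the 3×3 system (Gaussian elimination) gives a = 805235/409992, b = -510709/409992, c = -38213/34166.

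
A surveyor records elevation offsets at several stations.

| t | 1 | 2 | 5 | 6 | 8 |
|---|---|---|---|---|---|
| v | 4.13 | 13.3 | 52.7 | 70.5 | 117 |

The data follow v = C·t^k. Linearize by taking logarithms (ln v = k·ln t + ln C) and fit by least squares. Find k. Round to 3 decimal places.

k = 1.585

Taking logs, ln v = k·ln t + ln C, so regress ln v on ln t.
Σln t = 6.1738, Σ(ln t)² = 10.6052, Σln v = 16.9884, Σln t·ln v = 25.7022.
Equations: 10.6052·k + 6.1738·ln C = 25.7022;  6.1738·k + 5·ln C = 16.9884.
Δ = 10.6052·5 − (6.1738)² = 14.9105; k = (25.7022·5 − 6.1738·16.9884)/14.9105 = 1.58466, ln C = (10.6052·16.9884 − 6.1738·25.7022)/14.9105 = 1.44102.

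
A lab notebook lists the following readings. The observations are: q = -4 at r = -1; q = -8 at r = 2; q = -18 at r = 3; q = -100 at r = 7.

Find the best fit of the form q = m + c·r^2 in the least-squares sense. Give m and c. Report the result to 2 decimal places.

Entries of XᵀX: Σ1 = 4, Σr^2 = 63, Σr^2·r^2 = 2499.
For Xᵀq: Σq = -130, Σr^2·q = -5098.
Normal equations: [[4, 63]; [63, 2499]]·[m, c]ᵀ = [-130, -5098]ᵀ.
Determinant 4·2499 − 63² = 6027.
m = ((-130)·2499 − 63·(-5098))/6027 = -176/287; c = (4·(-5098) − 63·(-130))/6027 = -12202/6027.

m = -0.61, c = -2.02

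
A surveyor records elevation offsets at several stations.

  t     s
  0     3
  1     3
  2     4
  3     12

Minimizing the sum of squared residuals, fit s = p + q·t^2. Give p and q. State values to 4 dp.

Compute the Gram sums: Σ1 = 4, Σt^2 = 14, Σt^2·t^2 = 98.
Right-hand side: Σs = 22, Σt^2·s = 127.
Normal equations: [[4, 14]; [14, 98]]·[p, q]ᵀ = [22, 127]ᵀ.
Δ = 4·98 − 14² = 196.
p = (22·98 − 14·127)/196 = 27/14; q = (4·127 − 14·22)/196 = 50/49.

p = 1.9286, q = 1.0204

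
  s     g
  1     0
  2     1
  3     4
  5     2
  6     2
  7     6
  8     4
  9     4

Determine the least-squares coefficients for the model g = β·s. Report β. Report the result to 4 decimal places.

With design matrix M, MᵀM = [[269]] and Mᵀg = [146]ᵀ.
Hence β = 146 / 269 ≈ 0.542751.

β = 0.5428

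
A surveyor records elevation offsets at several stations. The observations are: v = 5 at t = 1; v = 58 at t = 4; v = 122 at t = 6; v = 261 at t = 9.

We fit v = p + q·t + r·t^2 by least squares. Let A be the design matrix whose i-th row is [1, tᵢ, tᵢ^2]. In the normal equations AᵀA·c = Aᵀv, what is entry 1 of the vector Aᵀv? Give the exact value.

Entry 1 ↔ basis 1, so (Aᵀv)_{1} = Σᵢ vᵢ = (1)·(5) + (1)·(58) + (1)·(122) + (1)·(261) = 446.

446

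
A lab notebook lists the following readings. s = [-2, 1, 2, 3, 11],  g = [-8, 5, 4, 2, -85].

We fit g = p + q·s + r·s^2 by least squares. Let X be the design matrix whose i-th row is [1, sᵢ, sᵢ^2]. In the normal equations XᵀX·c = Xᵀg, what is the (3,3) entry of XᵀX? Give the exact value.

14755

Row 3 ↔ basis s^2, column 3 ↔ basis s^2, so (XᵀX)_{3,3} = Σᵢ (s^2)·(s^2) = (4)·(4) + (1)·(1) + (4)·(4) + (9)·(9) + (121)·(121) = 14755.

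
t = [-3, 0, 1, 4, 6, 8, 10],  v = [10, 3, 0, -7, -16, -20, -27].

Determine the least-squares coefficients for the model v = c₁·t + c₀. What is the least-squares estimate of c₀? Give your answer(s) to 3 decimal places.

c₀ = 2.541

The normal equations are: 226·c₁ + 26·c₀ = -584;  26·c₁ + 7·c₀ = -57.
Eliminating c₀: 7·(row 1) − 26·(row 2) gives 906·c₁ = 7·(-584) − 26·(-57) = -2606, so c₁ = -1303/453.
Then c₀ = ((-57) − 26·(-1303/453))/7 = 1151/453.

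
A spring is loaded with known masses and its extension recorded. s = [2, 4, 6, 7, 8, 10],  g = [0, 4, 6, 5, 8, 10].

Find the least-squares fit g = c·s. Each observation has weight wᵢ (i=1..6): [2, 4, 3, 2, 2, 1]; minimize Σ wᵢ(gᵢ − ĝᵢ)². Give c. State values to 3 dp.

Setting ∂/∂c … = 0 gives: 506·c = 470.
c = 470/506 = 0.928854.

c = 0.929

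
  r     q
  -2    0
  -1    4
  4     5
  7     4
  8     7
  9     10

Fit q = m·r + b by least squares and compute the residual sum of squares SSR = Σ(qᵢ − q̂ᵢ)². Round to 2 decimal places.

SSR = 17.88

Forming AᵀA = [[215, 25]; [25, 6]] and Aᵀq = [190, 30]ᵀ gives AᵀA·[m, b]ᵀ = Aᵀq.
Eliminating b: 6·(row 1) − 25·(row 2) gives 665·m = 6·190 − 25·30 = 390, so m = 78/133.
Then b = (30 − 25·(78/133))/6 = 340/133.
Residuals: -184/133, 270/133, 13/133, -354/133, -33/133, 288/133; SSR = 2378/133.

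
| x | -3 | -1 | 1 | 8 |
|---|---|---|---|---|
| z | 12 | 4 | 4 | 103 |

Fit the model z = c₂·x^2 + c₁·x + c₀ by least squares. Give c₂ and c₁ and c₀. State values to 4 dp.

c₂ = 1.4506, c₁ = 0.9702, c₀ = 2.3385

The normal system AᵀA·[c₂, c₁, c₀]ᵀ = Aᵀz is [[4179, 485, 75]; [485, 75, 5]; [75, 5, 4]]·[c₂, c₁, c₀]ᵀ = [6708, 788, 123]ᵀ.
Inverting the 3×3 Gram matrix, [c₂, c₁, c₀]ᵀ = [5447/3755, 18216/18775, 8781/3755]ᵀ.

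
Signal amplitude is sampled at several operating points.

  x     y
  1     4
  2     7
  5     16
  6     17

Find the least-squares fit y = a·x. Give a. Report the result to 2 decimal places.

AᵀA·[a]ᵀ = Aᵀy reads: 66·a = 200.
(Σx·x = 66, Σx·y = 200.)
a = 200/66 = 3.0303.

a = 3.03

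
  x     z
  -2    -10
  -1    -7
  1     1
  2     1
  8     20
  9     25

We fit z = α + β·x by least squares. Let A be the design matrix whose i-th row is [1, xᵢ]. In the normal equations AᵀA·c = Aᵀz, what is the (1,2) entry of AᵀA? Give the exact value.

17

Row 1 ↔ basis 1, column 2 ↔ basis x, so (AᵀA)_{1,2} = Σᵢ x = (1)·(-2) + (1)·(-1) + (1)·(1) + (1)·(2) + (1)·(8) + (1)·(9) = 17.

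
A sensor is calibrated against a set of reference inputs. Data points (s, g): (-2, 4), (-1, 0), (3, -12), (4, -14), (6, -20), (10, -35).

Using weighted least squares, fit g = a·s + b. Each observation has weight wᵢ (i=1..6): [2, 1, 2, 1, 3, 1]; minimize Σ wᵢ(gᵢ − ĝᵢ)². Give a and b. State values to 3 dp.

The normal system XᵀWX·[a, b]ᵀ = XᵀWg is [[251, 33]; [33, 10]]·[a, b]ᵀ = [-854, -125]ᵀ.
Eliminating b: 10·(row 1) − 33·(row 2) gives 1421·a = 10·(-854) − 33·(-125) = -4415, so a = -4415/1421.
Then b = ((-125) − 33·(-4415/1421))/10 = -3193/1421.

a = -3.107, b = -2.247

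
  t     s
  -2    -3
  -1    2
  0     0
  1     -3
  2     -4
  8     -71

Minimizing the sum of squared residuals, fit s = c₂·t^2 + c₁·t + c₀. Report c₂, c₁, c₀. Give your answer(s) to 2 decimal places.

Forming MᵀM = [[4130, 512, 74]; [512, 74, 8]; [74, 8, 6]] and Mᵀs = [-4573, -575, -79]ᵀ gives MᵀM·[c₂, c₁, c₀]ᵀ = Mᵀs.
Solving the 3×3 system (Gaussian elimination) gives c₂ = -2534/2469, c₁ = -17719/24690, c₀ = 3689/8230.

c₂ = -1.03, c₁ = -0.72, c₀ = 0.45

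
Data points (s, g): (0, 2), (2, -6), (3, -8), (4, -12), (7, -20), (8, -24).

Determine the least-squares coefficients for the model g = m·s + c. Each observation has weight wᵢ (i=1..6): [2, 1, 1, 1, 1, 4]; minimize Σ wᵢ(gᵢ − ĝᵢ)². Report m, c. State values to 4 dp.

m = -3.1815, c = 1.4710

From the data, Σwᵢ·s·s = 334, Σwᵢ·s = 48, Σwᵢ·1 = 10.
Right-hand side: Σwᵢ·s·g = -992, Σwᵢ·g = -138.
Normal equations: [[334, 48]; [48, 10]]·[m, c]ᵀ = [-992, -138]ᵀ.
Eliminating c: 10·(row 1) − 48·(row 2) gives 1036·m = 10·(-992) − 48·(-138) = -3296, so m = -824/259.
Then c = ((-138) − 48·(-824/259))/10 = 381/259.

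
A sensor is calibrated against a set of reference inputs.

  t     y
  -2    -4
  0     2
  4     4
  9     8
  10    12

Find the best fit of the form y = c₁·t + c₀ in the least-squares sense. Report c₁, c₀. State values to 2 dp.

c₁ = 1.10, c₀ = -0.20

The normal equations are: 201·c₁ + 21·c₀ = 216;  21·c₁ + 5·c₀ = 22.
det = 201·5 − 21² = 564.
c₁ = (216·5 − 21·22)/564 = 103/94; c₀ = (201·22 − 21·216)/564 = -19/94.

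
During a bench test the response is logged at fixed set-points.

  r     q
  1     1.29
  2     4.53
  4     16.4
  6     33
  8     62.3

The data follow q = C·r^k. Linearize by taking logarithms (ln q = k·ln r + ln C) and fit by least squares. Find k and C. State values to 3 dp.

Taking logs, ln q = k·ln r + ln C, so regress ln q on ln r.
Σln r = 5.9506, Σ(ln r)² = 9.9367, Σln q = 12.1911, Σln r·ln q = 19.7821.
Normal system: [[9.9367, 5.9506]; [5.9506, 5]]·[k, ln C]ᵀ = [19.7821, 12.1911]ᵀ.
Slope k = (n·Σln r·ln q − Σln r·Σln q)/(n·Σ(ln r)² − (Σln r)²) = (5·19.7821 − 5.9506·12.1911)/14.2736 = 1.84715; ln C = (Σln q − k·Σln r)/n = 0.23988, so C = exp(0.23988) = 1.27109.

k = 1.847, C = 1.271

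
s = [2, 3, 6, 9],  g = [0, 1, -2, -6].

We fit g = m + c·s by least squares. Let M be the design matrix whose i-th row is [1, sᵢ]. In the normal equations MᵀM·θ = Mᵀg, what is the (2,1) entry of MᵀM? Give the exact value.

Row 2 ↔ basis s, column 1 ↔ basis 1, so (MᵀM)_{2,1} = Σᵢ s = (2)·(1) + (3)·(1) + (6)·(1) + (9)·(1) = 20.

20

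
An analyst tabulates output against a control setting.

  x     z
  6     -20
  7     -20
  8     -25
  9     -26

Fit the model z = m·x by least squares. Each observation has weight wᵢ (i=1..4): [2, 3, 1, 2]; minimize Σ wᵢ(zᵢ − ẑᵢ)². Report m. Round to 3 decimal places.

With design matrix A, AᵀWA = [[445]] and AᵀWz = [-1328]ᵀ.
Hence m = -1328 / 445 ≈ -2.98427.

m = -2.984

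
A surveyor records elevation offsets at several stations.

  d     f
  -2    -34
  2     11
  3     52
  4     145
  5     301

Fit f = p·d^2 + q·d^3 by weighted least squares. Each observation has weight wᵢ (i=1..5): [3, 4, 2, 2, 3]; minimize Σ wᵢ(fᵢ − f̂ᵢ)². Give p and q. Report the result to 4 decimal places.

p = -2.9180, q = 2.9883

Compute the Gram sums: Σwᵢ·d^2·d^2 = 2661, Σwᵢ·d^2·d^3 = 11941, Σwᵢ·d^3·d^3 = 56973.
Right-hand side: Σwᵢ·d^2·f = 27919, Σwᵢ·d^3·f = 135411.
XᵀWX·[p, q]ᵀ = XᵀWf becomes [[2661, 11941]; [11941, 56973]]·[p, q]ᵀ = [27919, 135411]ᵀ.
Determinant 2661·56973 − 11941² = 9017672.
p = (27919·56973 − 11941·135411)/9017672 = -6578391/2254418; q = (2661·135411 − 11941·27919)/9017672 = 6736973/2254418.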